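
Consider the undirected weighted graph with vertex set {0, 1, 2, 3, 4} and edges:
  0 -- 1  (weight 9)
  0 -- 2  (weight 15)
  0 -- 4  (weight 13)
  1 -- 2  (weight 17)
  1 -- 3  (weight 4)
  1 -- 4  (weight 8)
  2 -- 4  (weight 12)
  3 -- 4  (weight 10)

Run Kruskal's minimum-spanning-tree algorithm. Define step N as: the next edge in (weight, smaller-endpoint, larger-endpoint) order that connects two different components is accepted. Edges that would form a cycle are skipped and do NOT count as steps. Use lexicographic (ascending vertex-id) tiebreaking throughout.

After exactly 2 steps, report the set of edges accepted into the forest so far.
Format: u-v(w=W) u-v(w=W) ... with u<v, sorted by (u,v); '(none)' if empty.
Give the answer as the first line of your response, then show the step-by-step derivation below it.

1-3(w=4) 1-4(w=8)

step 1: add edge 1-3 (w=4); MST = {1-3(w=4)}
step 2: add edge 1-4 (w=8); MST = {1-3(w=4) 1-4(w=8)}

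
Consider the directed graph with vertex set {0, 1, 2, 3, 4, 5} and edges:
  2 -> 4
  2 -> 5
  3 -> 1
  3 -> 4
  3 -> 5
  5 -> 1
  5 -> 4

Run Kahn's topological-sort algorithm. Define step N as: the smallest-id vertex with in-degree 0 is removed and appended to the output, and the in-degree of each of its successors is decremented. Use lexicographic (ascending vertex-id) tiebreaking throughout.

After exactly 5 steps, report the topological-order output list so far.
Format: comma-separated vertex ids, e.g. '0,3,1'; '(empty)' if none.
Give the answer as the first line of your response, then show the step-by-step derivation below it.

0,2,3,5,1

step 1: output 0; order=[0]; indeg=(0,2,0,0,3,2)
step 2: output 2; order=[0,2]; indeg=(0,2,0,0,2,1)
step 3: output 3; order=[0,2,3]; indeg=(0,1,0,0,1,0)
step 4: output 5; order=[0,2,3,5]; indeg=(0,0,0,0,0,0)
step 5: output 1; order=[0,2,3,5,1]; indeg=(0,0,0,0,0,0)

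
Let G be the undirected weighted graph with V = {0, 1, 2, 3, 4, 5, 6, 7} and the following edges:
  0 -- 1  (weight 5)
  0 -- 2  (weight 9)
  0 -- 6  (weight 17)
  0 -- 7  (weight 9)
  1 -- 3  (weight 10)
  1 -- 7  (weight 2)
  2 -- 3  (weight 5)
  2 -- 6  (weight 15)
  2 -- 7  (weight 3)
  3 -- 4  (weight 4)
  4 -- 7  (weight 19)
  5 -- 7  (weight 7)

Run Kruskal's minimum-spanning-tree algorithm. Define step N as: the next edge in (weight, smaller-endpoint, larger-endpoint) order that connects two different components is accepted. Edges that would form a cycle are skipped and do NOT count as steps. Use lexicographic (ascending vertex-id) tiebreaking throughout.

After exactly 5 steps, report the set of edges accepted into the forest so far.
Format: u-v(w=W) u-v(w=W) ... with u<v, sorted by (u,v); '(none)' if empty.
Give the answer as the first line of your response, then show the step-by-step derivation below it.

0-1(w=5) 1-7(w=2) 2-3(w=5) 2-7(w=3) 3-4(w=4)

step 1: add edge 1-7 (w=2); MST = {1-7(w=2)}
step 2: add edge 2-7 (w=3); MST = {1-7(w=2) 2-7(w=3)}
step 3: add edge 3-4 (w=4); MST = {1-7(w=2) 2-7(w=3) 3-4(w=4)}
step 4: add edge 0-1 (w=5); MST = {0-1(w=5) 1-7(w=2) 2-7(w=3) 3-4(w=4)}
step 5: add edge 2-3 (w=5); MST = {0-1(w=5) 1-7(w=2) 2-3(w=5) 2-7(w=3) 3-4(w=4)}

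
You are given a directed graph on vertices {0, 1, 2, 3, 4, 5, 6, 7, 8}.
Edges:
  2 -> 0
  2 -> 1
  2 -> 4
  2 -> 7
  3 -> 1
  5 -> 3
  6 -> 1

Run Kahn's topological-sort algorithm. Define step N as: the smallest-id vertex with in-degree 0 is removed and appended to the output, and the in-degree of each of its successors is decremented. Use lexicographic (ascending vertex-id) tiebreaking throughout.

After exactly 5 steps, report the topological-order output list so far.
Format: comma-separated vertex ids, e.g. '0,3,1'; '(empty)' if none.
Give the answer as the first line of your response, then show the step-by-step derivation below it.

2,0,4,5,3

step 1: output 2; order=[2]; indeg=(0,2,0,1,0,0,0,0,0)
step 2: output 0; order=[2,0]; indeg=(0,2,0,1,0,0,0,0,0)
step 3: output 4; order=[2,0,4]; indeg=(0,2,0,1,0,0,0,0,0)
step 4: output 5; order=[2,0,4,5]; indeg=(0,2,0,0,0,0,0,0,0)
step 5: output 3; order=[2,0,4,5,3]; indeg=(0,1,0,0,0,0,0,0,0)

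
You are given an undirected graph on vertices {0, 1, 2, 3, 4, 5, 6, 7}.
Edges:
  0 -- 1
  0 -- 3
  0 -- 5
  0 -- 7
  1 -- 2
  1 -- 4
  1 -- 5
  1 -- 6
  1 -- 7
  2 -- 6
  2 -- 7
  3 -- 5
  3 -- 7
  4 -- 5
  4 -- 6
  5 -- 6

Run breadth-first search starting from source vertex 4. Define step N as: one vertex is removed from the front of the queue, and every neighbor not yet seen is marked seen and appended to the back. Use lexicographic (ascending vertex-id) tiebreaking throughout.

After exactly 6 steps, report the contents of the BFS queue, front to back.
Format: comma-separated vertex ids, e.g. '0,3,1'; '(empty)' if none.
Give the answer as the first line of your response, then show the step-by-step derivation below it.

7,3

step 1: dequeue 4; queue=[1,5,6]; order=4
step 2: dequeue 1; queue=[5,6,0,2,7]; order=4,1
step 3: dequeue 5; queue=[6,0,2,7,3]; order=4,1,5
step 4: dequeue 6; queue=[0,2,7,3]; order=4,1,5,6
step 5: dequeue 0; queue=[2,7,3]; order=4,1,5,6,0
step 6: dequeue 2; queue=[7,3]; order=4,1,5,6,0,2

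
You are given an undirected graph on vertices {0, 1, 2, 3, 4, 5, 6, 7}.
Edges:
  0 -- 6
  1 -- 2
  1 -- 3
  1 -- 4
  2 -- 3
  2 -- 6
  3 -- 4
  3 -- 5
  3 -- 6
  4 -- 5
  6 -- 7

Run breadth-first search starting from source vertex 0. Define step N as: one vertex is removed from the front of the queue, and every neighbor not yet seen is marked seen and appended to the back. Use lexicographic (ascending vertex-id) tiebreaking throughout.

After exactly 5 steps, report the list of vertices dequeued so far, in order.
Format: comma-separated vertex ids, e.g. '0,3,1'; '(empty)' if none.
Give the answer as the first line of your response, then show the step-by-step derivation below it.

0,6,2,3,7

step 1: dequeue 0; queue=[6]; order=0
step 2: dequeue 6; queue=[2,3,7]; order=0,6
step 3: dequeue 2; queue=[3,7,1]; order=0,6,2
step 4: dequeue 3; queue=[7,1,4,5]; order=0,6,2,3
step 5: dequeue 7; queue=[1,4,5]; order=0,6,2,3,7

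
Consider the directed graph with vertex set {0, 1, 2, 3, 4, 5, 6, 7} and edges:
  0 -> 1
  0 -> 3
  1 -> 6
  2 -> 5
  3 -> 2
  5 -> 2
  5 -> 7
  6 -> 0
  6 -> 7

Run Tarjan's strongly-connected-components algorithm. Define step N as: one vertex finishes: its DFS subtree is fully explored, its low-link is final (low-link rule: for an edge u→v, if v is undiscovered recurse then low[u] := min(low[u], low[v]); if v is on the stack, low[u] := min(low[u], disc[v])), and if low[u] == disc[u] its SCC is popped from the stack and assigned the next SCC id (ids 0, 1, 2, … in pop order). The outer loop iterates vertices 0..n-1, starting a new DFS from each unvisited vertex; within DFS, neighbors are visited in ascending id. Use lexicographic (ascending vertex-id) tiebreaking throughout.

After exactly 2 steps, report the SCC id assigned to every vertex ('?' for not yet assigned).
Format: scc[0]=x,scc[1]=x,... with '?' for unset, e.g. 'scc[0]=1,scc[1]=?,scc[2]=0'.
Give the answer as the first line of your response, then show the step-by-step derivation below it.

scc[0]=?,scc[1]=?,scc[2]=?,scc[3]=?,scc[4]=?,scc[5]=?,scc[6]=?,scc[7]=0

step 1: low=(low[0]=0,low[1]=1,low[2]=?,low[3]=?,low[4]=?,low[5]=?,low[6]=0,low[7]=3); scc=(scc[0]=?,scc[1]=?,scc[2]=?,scc[3]=?,scc[4]=?,scc[5]=?,scc[6]=?,scc[7]=0)
step 2: low=(low[0]=0,low[1]=1,low[2]=?,low[3]=?,low[4]=?,low[5]=?,low[6]=0,low[7]=3); scc=(scc[0]=?,scc[1]=?,scc[2]=?,scc[3]=?,scc[4]=?,scc[5]=?,scc[6]=?,scc[7]=0)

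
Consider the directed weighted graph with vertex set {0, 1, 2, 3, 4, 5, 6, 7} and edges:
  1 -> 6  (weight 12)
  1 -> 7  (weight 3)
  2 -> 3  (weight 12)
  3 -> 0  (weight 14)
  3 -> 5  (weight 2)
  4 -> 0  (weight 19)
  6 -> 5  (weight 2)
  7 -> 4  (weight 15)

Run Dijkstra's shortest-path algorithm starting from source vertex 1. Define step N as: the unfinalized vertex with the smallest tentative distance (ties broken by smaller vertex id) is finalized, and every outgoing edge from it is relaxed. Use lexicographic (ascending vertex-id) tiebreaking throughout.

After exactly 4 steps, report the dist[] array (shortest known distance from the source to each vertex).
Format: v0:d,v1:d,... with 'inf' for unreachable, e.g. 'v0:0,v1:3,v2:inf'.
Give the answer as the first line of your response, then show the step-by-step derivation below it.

v0:inf,v1:0,v2:inf,v3:inf,v4:18,v5:14,v6:12,v7:3

step 1: dist = v0:inf,v1:0,v2:inf,v3:inf,v4:inf,v5:inf,v6:12,v7:3
step 2: dist = v0:inf,v1:0,v2:inf,v3:inf,v4:18,v5:inf,v6:12,v7:3
step 3: dist = v0:inf,v1:0,v2:inf,v3:inf,v4:18,v5:14,v6:12,v7:3
step 4: dist = v0:inf,v1:0,v2:inf,v3:inf,v4:18,v5:14,v6:12,v7:3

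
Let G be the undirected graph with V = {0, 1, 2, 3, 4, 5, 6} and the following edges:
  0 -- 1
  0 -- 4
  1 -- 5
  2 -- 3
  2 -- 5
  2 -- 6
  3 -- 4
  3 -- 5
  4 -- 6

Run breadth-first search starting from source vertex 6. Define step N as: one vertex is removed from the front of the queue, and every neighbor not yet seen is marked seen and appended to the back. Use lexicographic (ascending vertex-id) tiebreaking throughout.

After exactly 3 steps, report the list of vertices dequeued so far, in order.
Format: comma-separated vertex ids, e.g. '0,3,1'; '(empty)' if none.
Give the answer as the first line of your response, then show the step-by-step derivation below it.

6,2,4

step 1: dequeue 6; queue=[2,4]; order=6
step 2: dequeue 2; queue=[4,3,5]; order=6,2
step 3: dequeue 4; queue=[3,5,0]; order=6,2,4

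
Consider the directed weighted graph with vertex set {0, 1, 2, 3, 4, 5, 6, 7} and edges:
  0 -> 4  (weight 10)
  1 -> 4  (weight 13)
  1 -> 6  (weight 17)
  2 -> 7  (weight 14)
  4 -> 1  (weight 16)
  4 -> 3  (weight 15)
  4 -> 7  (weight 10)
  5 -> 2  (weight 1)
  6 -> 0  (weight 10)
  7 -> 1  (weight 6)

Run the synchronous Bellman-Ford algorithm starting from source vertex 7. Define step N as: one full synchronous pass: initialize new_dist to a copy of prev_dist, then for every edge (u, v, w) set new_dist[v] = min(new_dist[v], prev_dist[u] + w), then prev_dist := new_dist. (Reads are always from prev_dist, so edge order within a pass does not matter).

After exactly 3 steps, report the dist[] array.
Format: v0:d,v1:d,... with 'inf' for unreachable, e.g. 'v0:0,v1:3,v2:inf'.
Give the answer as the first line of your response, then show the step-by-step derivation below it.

v0:33,v1:6,v2:inf,v3:34,v4:19,v5:inf,v6:23,v7:0

step 1: dist = v0:inf,v1:6,v2:inf,v3:inf,v4:inf,v5:inf,v6:inf,v7:0
step 2: dist = v0:inf,v1:6,v2:inf,v3:inf,v4:19,v5:inf,v6:23,v7:0
step 3: dist = v0:33,v1:6,v2:inf,v3:34,v4:19,v5:inf,v6:23,v7:0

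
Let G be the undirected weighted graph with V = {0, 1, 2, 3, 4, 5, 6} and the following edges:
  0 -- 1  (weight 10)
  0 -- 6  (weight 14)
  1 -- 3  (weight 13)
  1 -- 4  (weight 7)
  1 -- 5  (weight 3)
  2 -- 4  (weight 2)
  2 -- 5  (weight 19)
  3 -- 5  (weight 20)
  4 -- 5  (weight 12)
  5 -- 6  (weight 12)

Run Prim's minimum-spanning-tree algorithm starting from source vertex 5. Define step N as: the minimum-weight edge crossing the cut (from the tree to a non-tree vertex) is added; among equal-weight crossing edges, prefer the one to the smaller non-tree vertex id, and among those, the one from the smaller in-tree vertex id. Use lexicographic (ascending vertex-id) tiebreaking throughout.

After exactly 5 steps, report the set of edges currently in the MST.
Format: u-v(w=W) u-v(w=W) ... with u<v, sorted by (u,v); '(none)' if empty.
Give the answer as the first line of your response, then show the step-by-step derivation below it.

0-1(w=10) 1-4(w=7) 1-5(w=3) 2-4(w=2) 5-6(w=12)

step 1: add edge 1-5 (w=3); MST = {1-5(w=3)}
step 2: add edge 1-4 (w=7); MST = {1-4(w=7) 1-5(w=3)}
step 3: add edge 2-4 (w=2); MST = {1-4(w=7) 1-5(w=3) 2-4(w=2)}
step 4: add edge 0-1 (w=10); MST = {0-1(w=10) 1-4(w=7) 1-5(w=3) 2-4(w=2)}
step 5: add edge 5-6 (w=12); MST = {0-1(w=10) 1-4(w=7) 1-5(w=3) 2-4(w=2) 5-6(w=12)}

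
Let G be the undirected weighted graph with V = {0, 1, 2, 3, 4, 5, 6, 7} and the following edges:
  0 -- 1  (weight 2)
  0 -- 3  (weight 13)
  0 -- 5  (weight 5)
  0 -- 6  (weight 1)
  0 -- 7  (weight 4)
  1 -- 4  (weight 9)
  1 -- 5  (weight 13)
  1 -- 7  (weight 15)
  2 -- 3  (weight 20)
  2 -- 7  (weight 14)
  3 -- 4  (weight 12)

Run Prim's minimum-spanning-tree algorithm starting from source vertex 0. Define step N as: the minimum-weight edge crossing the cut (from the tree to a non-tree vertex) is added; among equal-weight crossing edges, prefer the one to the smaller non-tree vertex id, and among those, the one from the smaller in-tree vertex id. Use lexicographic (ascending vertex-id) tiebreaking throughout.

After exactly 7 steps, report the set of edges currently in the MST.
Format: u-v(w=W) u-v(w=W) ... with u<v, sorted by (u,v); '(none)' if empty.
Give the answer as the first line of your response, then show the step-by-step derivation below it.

0-1(w=2) 0-5(w=5) 0-6(w=1) 0-7(w=4) 1-4(w=9) 2-7(w=14) 3-4(w=12)

step 1: add edge 0-6 (w=1); MST = {0-6(w=1)}
step 2: add edge 0-1 (w=2); MST = {0-1(w=2) 0-6(w=1)}
step 3: add edge 0-7 (w=4); MST = {0-1(w=2) 0-6(w=1) 0-7(w=4)}
step 4: add edge 0-5 (w=5); MST = {0-1(w=2) 0-5(w=5) 0-6(w=1) 0-7(w=4)}
step 5: add edge 1-4 (w=9); MST = {0-1(w=2) 0-5(w=5) 0-6(w=1) 0-7(w=4) 1-4(w=9)}
step 6: add edge 3-4 (w=12); MST = {0-1(w=2) 0-5(w=5) 0-6(w=1) 0-7(w=4) 1-4(w=9) 3-4(w=12)}
step 7: add edge 2-7 (w=14); MST = {0-1(w=2) 0-5(w=5) 0-6(w=1) 0-7(w=4) 1-4(w=9) 2-7(w=14) 3-4(w=12)}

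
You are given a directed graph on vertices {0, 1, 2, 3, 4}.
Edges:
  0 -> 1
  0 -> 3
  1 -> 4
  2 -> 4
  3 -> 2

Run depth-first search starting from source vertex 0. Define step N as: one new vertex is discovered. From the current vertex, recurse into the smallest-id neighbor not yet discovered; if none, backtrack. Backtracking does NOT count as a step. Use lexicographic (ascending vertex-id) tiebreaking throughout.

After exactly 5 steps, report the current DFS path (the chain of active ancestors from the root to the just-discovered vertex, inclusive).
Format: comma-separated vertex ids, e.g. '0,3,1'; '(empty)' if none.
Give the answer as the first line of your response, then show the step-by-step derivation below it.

0,3,2

step 1: discover 0; path=0; order=0
step 2: discover 1; path=0>1; order=0,1
step 3: discover 4; path=0>1>4; order=0,1,4
step 4: discover 3; path=0>3; order=0,1,4,3
step 5: discover 2; path=0>3>2; order=0,1,4,3,2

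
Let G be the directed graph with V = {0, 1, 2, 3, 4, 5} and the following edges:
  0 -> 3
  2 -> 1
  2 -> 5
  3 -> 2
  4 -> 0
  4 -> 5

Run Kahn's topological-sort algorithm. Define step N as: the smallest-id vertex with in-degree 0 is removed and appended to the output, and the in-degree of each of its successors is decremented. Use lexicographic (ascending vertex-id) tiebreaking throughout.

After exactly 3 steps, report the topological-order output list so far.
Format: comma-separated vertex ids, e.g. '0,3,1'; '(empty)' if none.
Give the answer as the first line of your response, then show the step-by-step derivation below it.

4,0,3

step 1: output 4; order=[4]; indeg=(0,1,1,1,0,1)
step 2: output 0; order=[4,0]; indeg=(0,1,1,0,0,1)
step 3: output 3; order=[4,0,3]; indeg=(0,1,0,0,0,1)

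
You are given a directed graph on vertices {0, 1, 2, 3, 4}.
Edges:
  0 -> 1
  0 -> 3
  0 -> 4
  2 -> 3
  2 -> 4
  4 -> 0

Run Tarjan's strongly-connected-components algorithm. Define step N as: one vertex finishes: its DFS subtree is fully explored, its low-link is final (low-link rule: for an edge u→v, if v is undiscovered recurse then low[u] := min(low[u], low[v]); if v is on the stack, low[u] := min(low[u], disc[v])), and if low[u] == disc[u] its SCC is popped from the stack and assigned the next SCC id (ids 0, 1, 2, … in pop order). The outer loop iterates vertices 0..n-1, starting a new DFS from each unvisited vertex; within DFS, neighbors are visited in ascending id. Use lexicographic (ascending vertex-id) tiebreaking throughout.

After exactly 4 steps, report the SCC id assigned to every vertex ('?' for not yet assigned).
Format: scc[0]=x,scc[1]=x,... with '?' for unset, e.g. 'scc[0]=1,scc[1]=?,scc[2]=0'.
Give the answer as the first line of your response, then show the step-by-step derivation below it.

scc[0]=2,scc[1]=0,scc[2]=?,scc[3]=1,scc[4]=2

step 1: low=(low[0]=0,low[1]=1,low[2]=?,low[3]=?,low[4]=?); scc=(scc[0]=?,scc[1]=0,scc[2]=?,scc[3]=?,scc[4]=?)
step 2: low=(low[0]=0,low[1]=1,low[2]=?,low[3]=2,low[4]=?); scc=(scc[0]=?,scc[1]=0,scc[2]=?,scc[3]=1,scc[4]=?)
step 3: low=(low[0]=0,low[1]=1,low[2]=?,low[3]=2,low[4]=0); scc=(scc[0]=?,scc[1]=0,scc[2]=?,scc[3]=1,scc[4]=?)
step 4: low=(low[0]=0,low[1]=1,low[2]=?,low[3]=2,low[4]=0); scc=(scc[0]=2,scc[1]=0,scc[2]=?,scc[3]=1,scc[4]=2)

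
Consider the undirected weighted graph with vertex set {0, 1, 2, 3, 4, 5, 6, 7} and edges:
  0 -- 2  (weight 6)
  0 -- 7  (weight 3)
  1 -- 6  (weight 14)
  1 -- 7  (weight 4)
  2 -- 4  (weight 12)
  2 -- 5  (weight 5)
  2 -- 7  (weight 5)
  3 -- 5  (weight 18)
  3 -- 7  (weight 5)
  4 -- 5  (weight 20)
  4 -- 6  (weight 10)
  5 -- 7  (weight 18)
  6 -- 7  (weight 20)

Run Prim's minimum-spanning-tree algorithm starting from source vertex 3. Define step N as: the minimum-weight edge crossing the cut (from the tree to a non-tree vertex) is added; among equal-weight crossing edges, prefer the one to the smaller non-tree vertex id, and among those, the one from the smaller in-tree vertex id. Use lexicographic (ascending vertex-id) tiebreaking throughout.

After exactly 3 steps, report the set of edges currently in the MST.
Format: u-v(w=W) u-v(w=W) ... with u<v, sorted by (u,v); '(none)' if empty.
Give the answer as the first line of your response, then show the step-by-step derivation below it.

0-7(w=3) 1-7(w=4) 3-7(w=5)

step 1: add edge 3-7 (w=5); MST = {3-7(w=5)}
step 2: add edge 0-7 (w=3); MST = {0-7(w=3) 3-7(w=5)}
step 3: add edge 1-7 (w=4); MST = {0-7(w=3) 1-7(w=4) 3-7(w=5)}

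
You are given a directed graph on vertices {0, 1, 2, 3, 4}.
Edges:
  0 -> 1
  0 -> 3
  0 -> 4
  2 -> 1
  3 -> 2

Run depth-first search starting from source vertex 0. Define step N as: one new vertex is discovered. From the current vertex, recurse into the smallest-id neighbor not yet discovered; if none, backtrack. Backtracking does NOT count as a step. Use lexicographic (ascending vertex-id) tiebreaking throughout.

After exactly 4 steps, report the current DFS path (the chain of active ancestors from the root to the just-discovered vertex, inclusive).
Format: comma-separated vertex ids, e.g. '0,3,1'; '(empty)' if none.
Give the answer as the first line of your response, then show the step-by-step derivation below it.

0,3,2

step 1: discover 0; path=0; order=0
step 2: discover 1; path=0>1; order=0,1
step 3: discover 3; path=0>3; order=0,1,3
step 4: discover 2; path=0>3>2; order=0,1,3,2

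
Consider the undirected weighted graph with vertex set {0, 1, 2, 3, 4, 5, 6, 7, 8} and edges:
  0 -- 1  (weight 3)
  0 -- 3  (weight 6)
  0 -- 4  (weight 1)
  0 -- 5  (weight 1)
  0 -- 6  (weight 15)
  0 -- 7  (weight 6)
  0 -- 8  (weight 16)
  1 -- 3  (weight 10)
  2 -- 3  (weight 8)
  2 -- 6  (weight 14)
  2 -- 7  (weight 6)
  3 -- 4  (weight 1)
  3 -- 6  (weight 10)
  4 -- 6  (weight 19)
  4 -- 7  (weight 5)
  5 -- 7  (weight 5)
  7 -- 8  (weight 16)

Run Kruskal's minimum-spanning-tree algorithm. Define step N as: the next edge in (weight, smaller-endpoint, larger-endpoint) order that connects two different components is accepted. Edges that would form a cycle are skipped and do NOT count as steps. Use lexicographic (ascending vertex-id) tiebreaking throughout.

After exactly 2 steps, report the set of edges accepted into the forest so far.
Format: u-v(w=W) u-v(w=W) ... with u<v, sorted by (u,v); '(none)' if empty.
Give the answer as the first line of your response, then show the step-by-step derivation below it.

0-4(w=1) 0-5(w=1)

step 1: add edge 0-4 (w=1); MST = {0-4(w=1)}
step 2: add edge 0-5 (w=1); MST = {0-4(w=1) 0-5(w=1)}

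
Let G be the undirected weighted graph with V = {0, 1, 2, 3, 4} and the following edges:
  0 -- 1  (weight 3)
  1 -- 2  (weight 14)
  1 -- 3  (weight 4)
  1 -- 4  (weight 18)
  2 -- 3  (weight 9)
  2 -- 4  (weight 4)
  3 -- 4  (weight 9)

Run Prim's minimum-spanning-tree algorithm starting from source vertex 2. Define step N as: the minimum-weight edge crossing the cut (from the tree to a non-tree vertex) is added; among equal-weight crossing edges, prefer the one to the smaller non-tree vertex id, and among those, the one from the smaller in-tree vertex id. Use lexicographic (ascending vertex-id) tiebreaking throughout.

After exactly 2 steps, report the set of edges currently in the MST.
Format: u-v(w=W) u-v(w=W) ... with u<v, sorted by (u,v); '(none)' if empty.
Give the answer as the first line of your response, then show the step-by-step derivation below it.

2-3(w=9) 2-4(w=4)

step 1: add edge 2-4 (w=4); MST = {2-4(w=4)}
step 2: add edge 2-3 (w=9); MST = {2-3(w=9) 2-4(w=4)}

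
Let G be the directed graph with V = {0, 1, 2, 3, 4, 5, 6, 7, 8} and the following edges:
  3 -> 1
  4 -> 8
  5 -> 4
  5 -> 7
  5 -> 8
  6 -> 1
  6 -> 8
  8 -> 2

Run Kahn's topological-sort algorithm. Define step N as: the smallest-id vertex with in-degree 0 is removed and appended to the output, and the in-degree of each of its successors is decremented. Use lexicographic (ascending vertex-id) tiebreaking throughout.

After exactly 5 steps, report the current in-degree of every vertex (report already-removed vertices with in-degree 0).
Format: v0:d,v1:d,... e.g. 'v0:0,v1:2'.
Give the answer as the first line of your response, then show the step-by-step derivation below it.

v0:0,v1:0,v2:1,v3:0,v4:0,v5:0,v6:0,v7:0,v8:0

step 1: output 0; order=[0]; indeg=(0,2,1,0,1,0,0,1,3)
step 2: output 3; order=[0,3]; indeg=(0,1,1,0,1,0,0,1,3)
step 3: output 5; order=[0,3,5]; indeg=(0,1,1,0,0,0,0,0,2)
step 4: output 4; order=[0,3,5,4]; indeg=(0,1,1,0,0,0,0,0,1)
step 5: output 6; order=[0,3,5,4,6]; indeg=(0,0,1,0,0,0,0,0,0)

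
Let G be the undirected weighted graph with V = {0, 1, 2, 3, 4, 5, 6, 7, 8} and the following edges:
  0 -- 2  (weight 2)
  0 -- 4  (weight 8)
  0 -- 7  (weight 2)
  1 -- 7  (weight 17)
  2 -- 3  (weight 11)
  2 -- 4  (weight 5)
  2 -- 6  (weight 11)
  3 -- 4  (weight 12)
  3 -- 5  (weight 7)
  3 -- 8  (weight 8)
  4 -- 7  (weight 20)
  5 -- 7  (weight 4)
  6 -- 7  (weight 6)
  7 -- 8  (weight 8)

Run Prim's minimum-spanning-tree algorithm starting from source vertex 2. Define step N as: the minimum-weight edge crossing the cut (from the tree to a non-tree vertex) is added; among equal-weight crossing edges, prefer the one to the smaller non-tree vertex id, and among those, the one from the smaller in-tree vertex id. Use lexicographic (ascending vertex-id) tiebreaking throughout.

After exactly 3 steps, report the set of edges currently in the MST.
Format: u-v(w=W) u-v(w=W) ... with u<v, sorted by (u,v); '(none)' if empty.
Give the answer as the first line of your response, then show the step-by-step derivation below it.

0-2(w=2) 0-7(w=2) 5-7(w=4)

step 1: add edge 0-2 (w=2); MST = {0-2(w=2)}
step 2: add edge 0-7 (w=2); MST = {0-2(w=2) 0-7(w=2)}
step 3: add edge 5-7 (w=4); MST = {0-2(w=2) 0-7(w=2) 5-7(w=4)}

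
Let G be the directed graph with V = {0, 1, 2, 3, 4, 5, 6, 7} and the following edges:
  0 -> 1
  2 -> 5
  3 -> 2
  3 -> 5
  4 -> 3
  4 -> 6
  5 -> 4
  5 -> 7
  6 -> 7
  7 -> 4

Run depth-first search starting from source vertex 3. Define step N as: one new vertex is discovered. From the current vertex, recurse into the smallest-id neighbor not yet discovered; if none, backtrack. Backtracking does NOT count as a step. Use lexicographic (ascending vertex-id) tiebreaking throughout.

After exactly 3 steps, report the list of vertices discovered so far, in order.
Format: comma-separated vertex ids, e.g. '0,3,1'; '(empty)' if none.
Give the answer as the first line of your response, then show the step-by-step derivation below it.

3,2,5

step 1: discover 3; path=3; order=3
step 2: discover 2; path=3>2; order=3,2
step 3: discover 5; path=3>2>5; order=3,2,5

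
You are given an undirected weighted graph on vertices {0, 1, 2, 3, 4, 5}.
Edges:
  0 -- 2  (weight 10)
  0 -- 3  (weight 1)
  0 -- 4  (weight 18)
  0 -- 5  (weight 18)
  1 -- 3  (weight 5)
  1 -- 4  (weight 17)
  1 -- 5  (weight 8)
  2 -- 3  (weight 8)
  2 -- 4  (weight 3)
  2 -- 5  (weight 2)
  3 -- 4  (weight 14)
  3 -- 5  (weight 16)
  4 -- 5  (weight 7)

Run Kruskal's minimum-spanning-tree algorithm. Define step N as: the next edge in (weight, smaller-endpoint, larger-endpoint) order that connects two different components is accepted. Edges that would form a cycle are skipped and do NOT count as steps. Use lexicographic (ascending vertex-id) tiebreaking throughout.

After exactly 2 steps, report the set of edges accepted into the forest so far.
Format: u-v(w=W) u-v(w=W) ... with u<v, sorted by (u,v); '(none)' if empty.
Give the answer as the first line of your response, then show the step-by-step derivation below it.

0-3(w=1) 2-5(w=2)

step 1: add edge 0-3 (w=1); MST = {0-3(w=1)}
step 2: add edge 2-5 (w=2); MST = {0-3(w=1) 2-5(w=2)}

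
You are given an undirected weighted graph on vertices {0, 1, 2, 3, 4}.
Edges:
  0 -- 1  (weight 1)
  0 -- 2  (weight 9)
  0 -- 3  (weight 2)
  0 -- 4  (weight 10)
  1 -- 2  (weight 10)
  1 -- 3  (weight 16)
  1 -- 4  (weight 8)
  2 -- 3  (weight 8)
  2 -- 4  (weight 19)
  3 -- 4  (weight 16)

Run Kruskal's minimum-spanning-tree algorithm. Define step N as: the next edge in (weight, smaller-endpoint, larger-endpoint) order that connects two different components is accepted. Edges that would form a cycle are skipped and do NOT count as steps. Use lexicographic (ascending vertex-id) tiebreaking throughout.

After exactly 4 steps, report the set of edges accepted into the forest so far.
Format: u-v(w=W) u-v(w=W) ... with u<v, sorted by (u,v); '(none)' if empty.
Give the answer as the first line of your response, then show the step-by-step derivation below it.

0-1(w=1) 0-3(w=2) 1-4(w=8) 2-3(w=8)

step 1: add edge 0-1 (w=1); MST = {0-1(w=1)}
step 2: add edge 0-3 (w=2); MST = {0-1(w=1) 0-3(w=2)}
step 3: add edge 1-4 (w=8); MST = {0-1(w=1) 0-3(w=2) 1-4(w=8)}
step 4: add edge 2-3 (w=8); MST = {0-1(w=1) 0-3(w=2) 1-4(w=8) 2-3(w=8)}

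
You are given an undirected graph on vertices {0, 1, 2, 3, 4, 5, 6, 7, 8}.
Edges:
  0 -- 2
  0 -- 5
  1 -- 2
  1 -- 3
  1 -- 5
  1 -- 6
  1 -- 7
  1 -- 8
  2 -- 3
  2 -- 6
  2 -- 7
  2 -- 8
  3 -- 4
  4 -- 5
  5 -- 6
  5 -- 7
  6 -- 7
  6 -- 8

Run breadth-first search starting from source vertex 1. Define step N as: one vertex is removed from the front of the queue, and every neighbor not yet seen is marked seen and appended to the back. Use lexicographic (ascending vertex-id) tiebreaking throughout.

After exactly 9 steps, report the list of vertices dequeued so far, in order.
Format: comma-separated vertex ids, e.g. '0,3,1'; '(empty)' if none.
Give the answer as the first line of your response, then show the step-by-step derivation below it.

1,2,3,5,6,7,8,0,4

step 1: dequeue 1; queue=[2,3,5,6,7,8]; order=1
step 2: dequeue 2; queue=[3,5,6,7,8,0]; order=1,2
step 3: dequeue 3; queue=[5,6,7,8,0,4]; order=1,2,3
step 4: dequeue 5; queue=[6,7,8,0,4]; order=1,2,3,5
step 5: dequeue 6; queue=[7,8,0,4]; order=1,2,3,5,6
step 6: dequeue 7; queue=[8,0,4]; order=1,2,3,5,6,7
step 7: dequeue 8; queue=[0,4]; order=1,2,3,5,6,7,8
step 8: dequeue 0; queue=[4]; order=1,2,3,5,6,7,8,0
step 9: dequeue 4; queue=[(empty)]; order=1,2,3,5,6,7,8,0,4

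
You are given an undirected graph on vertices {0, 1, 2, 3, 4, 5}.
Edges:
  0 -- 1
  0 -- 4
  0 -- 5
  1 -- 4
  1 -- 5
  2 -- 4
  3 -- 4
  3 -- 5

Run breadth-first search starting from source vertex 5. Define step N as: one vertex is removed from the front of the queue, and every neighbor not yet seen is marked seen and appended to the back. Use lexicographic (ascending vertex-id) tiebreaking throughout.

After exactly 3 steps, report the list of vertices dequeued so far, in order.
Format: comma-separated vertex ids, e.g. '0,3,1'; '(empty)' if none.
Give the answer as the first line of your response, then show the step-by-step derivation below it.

5,0,1

step 1: dequeue 5; queue=[0,1,3]; order=5
step 2: dequeue 0; queue=[1,3,4]; order=5,0
step 3: dequeue 1; queue=[3,4]; order=5,0,1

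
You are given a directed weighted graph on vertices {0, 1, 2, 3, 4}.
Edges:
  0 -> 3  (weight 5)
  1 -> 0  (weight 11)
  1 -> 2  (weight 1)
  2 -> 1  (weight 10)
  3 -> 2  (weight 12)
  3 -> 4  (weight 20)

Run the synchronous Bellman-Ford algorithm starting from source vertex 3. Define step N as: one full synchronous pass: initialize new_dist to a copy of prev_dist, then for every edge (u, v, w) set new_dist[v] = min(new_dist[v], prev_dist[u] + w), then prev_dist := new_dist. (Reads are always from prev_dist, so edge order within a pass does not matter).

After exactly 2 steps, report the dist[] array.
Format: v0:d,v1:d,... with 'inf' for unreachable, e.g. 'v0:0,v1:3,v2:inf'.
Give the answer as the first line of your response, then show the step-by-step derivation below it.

v0:inf,v1:22,v2:12,v3:0,v4:20

step 1: dist = v0:inf,v1:inf,v2:12,v3:0,v4:20
step 2: dist = v0:inf,v1:22,v2:12,v3:0,v4:20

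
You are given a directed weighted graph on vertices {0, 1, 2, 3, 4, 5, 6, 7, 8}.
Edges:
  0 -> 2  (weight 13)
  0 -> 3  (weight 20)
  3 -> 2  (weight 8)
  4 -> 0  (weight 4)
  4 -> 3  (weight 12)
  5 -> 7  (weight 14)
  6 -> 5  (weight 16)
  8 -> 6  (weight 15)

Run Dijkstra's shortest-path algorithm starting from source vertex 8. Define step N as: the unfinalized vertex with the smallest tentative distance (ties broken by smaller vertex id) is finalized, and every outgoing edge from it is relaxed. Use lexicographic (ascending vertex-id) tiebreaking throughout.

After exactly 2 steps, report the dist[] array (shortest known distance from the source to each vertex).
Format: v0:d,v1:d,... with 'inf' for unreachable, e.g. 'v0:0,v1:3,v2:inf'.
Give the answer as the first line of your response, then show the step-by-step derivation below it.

v0:inf,v1:inf,v2:inf,v3:inf,v4:inf,v5:31,v6:15,v7:inf,v8:0

step 1: dist = v0:inf,v1:inf,v2:inf,v3:inf,v4:inf,v5:inf,v6:15,v7:inf,v8:0
step 2: dist = v0:inf,v1:inf,v2:inf,v3:inf,v4:inf,v5:31,v6:15,v7:inf,v8:0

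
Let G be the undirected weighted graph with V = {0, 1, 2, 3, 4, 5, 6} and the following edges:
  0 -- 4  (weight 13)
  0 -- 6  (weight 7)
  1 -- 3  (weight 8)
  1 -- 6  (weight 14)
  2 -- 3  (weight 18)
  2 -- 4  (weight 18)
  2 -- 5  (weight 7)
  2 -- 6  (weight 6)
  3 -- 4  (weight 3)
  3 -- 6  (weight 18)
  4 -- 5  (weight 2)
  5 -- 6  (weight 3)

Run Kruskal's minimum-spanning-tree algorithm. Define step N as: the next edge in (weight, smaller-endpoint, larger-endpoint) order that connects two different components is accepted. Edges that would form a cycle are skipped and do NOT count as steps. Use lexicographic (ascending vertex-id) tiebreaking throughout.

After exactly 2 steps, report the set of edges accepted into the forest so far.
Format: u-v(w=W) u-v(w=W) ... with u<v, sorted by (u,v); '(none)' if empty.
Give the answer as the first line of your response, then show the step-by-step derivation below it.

3-4(w=3) 4-5(w=2)

step 1: add edge 4-5 (w=2); MST = {4-5(w=2)}
step 2: add edge 3-4 (w=3); MST = {3-4(w=3) 4-5(w=2)}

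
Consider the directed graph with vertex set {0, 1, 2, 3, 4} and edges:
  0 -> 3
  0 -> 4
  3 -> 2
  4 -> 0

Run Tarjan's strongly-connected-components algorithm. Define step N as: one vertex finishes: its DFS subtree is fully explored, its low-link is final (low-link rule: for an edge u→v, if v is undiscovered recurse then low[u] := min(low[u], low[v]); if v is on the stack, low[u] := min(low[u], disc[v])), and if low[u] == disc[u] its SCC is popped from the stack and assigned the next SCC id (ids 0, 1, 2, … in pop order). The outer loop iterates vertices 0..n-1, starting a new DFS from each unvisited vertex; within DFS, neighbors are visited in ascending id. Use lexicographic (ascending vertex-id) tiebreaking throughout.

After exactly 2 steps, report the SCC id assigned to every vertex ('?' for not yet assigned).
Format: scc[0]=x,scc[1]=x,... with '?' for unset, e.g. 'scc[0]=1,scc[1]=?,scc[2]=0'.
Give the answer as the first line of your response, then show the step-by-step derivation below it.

scc[0]=?,scc[1]=?,scc[2]=0,scc[3]=1,scc[4]=?

step 1: low=(low[0]=0,low[1]=?,low[2]=2,low[3]=1,low[4]=?); scc=(scc[0]=?,scc[1]=?,scc[2]=0,scc[3]=?,scc[4]=?)
step 2: low=(low[0]=0,low[1]=?,low[2]=2,low[3]=1,low[4]=?); scc=(scc[0]=?,scc[1]=?,scc[2]=0,scc[3]=1,scc[4]=?)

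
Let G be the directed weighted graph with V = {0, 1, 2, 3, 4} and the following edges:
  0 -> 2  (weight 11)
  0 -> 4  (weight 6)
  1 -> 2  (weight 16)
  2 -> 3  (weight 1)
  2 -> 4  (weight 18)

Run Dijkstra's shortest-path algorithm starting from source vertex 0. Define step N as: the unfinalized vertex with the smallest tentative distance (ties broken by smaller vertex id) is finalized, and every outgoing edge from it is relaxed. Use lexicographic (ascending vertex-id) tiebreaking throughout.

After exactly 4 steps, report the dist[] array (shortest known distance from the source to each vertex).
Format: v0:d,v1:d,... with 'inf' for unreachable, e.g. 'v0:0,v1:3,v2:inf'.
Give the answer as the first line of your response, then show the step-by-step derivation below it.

v0:0,v1:inf,v2:11,v3:12,v4:6

step 1: dist = v0:0,v1:inf,v2:11,v3:inf,v4:6
step 2: dist = v0:0,v1:inf,v2:11,v3:inf,v4:6
step 3: dist = v0:0,v1:inf,v2:11,v3:12,v4:6
step 4: dist = v0:0,v1:inf,v2:11,v3:12,v4:6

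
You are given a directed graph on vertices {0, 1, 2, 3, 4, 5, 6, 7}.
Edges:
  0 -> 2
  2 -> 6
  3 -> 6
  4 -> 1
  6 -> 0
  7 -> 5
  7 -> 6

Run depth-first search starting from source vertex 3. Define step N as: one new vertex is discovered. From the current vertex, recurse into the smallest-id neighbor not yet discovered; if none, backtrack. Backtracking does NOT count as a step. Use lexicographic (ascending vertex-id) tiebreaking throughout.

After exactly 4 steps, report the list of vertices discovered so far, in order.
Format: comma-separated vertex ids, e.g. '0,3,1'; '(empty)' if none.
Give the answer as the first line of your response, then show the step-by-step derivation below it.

3,6,0,2

step 1: discover 3; path=3; order=3
step 2: discover 6; path=3>6; order=3,6
step 3: discover 0; path=3>6>0; order=3,6,0
step 4: discover 2; path=3>6>0>2; order=3,6,0,2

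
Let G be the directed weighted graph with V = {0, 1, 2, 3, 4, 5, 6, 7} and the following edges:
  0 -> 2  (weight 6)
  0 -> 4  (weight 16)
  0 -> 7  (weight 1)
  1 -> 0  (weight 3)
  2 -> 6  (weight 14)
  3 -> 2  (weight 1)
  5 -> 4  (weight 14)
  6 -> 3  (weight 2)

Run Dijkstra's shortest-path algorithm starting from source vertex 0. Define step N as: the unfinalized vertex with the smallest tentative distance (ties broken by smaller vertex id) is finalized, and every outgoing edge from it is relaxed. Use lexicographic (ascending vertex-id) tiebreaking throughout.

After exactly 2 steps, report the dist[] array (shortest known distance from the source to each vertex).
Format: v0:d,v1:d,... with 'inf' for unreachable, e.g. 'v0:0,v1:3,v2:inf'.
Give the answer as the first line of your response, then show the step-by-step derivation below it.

v0:0,v1:inf,v2:6,v3:inf,v4:16,v5:inf,v6:inf,v7:1

step 1: dist = v0:0,v1:inf,v2:6,v3:inf,v4:16,v5:inf,v6:inf,v7:1
step 2: dist = v0:0,v1:inf,v2:6,v3:inf,v4:16,v5:inf,v6:inf,v7:1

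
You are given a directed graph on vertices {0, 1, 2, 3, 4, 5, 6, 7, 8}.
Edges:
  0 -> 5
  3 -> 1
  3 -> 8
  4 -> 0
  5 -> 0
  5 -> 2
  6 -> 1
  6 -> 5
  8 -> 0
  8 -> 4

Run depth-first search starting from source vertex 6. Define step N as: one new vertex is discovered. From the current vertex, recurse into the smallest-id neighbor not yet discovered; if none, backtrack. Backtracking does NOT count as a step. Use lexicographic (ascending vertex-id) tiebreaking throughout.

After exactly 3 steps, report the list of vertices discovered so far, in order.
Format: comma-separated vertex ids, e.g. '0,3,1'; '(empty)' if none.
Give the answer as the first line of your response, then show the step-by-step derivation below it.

6,1,5

step 1: discover 6; path=6; order=6
step 2: discover 1; path=6>1; order=6,1
step 3: discover 5; path=6>5; order=6,1,5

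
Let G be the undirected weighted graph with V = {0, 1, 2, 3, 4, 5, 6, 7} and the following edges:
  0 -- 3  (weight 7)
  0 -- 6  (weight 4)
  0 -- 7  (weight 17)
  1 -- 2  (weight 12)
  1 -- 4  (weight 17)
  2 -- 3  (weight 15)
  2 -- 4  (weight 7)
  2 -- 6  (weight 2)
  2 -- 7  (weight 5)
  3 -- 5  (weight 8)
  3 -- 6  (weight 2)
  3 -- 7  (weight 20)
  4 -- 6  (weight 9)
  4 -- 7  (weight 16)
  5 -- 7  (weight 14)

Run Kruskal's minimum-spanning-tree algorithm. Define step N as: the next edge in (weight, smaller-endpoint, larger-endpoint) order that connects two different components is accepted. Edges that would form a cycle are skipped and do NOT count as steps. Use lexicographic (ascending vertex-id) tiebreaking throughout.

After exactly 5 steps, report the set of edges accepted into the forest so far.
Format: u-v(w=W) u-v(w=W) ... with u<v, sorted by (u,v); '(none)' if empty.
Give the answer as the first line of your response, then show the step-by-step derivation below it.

0-6(w=4) 2-4(w=7) 2-6(w=2) 2-7(w=5) 3-6(w=2)

step 1: add edge 2-6 (w=2); MST = {2-6(w=2)}
step 2: add edge 3-6 (w=2); MST = {2-6(w=2) 3-6(w=2)}
step 3: add edge 0-6 (w=4); MST = {0-6(w=4) 2-6(w=2) 3-6(w=2)}
step 4: add edge 2-7 (w=5); MST = {0-6(w=4) 2-6(w=2) 2-7(w=5) 3-6(w=2)}
step 5: add edge 2-4 (w=7); MST = {0-6(w=4) 2-4(w=7) 2-6(w=2) 2-7(w=5) 3-6(w=2)}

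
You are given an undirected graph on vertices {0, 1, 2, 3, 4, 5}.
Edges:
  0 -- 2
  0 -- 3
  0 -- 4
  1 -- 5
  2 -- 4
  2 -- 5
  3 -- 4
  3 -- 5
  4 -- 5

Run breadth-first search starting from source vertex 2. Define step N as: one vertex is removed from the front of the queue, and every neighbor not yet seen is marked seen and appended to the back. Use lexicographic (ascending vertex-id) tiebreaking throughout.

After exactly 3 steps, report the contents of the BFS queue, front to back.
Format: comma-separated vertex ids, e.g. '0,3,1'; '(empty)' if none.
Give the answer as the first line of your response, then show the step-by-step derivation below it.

5,3

step 1: dequeue 2; queue=[0,4,5]; order=2
step 2: dequeue 0; queue=[4,5,3]; order=2,0
step 3: dequeue 4; queue=[5,3]; order=2,0,4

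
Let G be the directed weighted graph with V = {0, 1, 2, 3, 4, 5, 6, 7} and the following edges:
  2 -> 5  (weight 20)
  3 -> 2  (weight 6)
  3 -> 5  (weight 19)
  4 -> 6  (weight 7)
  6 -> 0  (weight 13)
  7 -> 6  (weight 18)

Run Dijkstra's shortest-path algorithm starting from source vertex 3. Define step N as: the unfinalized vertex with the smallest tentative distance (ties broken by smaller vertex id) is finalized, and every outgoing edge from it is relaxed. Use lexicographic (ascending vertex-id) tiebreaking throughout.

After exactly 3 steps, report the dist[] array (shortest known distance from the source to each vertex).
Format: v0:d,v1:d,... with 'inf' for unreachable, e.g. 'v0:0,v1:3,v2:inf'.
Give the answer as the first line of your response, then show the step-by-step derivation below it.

v0:inf,v1:inf,v2:6,v3:0,v4:inf,v5:19,v6:inf,v7:inf

step 1: dist = v0:inf,v1:inf,v2:6,v3:0,v4:inf,v5:19,v6:inf,v7:inf
step 2: dist = v0:inf,v1:inf,v2:6,v3:0,v4:inf,v5:19,v6:inf,v7:inf
step 3: dist = v0:inf,v1:inf,v2:6,v3:0,v4:inf,v5:19,v6:inf,v7:inf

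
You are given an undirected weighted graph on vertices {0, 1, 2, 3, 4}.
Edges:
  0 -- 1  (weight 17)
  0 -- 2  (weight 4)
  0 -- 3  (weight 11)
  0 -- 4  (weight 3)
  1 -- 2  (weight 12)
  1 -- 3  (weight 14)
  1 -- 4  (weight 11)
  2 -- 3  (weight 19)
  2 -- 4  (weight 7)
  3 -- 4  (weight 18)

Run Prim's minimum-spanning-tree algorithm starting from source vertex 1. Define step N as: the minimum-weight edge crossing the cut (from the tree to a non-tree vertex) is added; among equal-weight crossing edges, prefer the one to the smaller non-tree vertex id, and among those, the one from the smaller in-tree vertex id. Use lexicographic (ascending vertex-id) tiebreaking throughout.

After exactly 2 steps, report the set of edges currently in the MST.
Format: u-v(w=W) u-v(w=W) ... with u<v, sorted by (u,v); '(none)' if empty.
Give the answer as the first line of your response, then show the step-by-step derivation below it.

0-4(w=3) 1-4(w=11)

step 1: add edge 1-4 (w=11); MST = {1-4(w=11)}
step 2: add edge 0-4 (w=3); MST = {0-4(w=3) 1-4(w=11)}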